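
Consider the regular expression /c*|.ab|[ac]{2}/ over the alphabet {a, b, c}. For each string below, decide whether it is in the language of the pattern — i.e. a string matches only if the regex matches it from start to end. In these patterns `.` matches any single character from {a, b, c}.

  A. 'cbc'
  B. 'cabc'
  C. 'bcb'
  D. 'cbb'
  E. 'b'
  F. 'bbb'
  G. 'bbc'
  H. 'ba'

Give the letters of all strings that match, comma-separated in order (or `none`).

A. 'cbc' → no match
B. 'cabc' → no match
C. 'bcb' → no match
D. 'cbb' → no match
E. 'b' → no match
F. 'bbb' → no match
G. 'bbc' → no match
H. 'ba' → no match

none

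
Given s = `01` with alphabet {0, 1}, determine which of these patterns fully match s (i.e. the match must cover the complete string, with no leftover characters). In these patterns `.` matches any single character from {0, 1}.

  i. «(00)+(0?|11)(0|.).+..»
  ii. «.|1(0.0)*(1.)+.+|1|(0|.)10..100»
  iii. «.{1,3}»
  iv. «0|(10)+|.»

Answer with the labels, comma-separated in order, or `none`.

i → no match — must start with `00`
ii → no match
iii → match
iv → no match

iii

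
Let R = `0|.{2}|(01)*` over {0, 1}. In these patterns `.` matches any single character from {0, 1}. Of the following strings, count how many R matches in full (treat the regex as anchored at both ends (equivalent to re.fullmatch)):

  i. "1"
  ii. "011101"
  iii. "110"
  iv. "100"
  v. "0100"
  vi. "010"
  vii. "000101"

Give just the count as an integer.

0

i. "1" → no match
ii. "011101" → no match
iii. "110" → no match
iv. "100" → no match
v. "0100" → no match
vi. "010" → no match
vii. "000101" → no match
Total matched: 0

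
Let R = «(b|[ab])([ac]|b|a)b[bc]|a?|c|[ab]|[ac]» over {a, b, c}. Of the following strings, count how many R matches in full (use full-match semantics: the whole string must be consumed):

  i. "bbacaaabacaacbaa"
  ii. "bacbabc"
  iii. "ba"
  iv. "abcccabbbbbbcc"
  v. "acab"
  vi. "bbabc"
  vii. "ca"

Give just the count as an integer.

i → no match
ii → no match
iii → no match
iv → no match
v → no match
vi → no match
vii → no match
Total matched: 0

0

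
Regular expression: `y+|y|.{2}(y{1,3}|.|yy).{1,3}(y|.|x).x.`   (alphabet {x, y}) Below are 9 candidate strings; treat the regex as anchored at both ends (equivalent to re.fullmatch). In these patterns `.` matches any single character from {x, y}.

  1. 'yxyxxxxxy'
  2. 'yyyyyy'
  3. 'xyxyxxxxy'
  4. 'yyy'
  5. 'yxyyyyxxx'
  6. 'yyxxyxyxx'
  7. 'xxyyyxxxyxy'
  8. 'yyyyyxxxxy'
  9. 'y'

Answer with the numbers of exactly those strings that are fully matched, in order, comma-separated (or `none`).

1, 2, 3, 4, 5, 6, 7, 8, 9

1 → match
2 → match
3 → match
4 → match
5 → match
6 → match
7 → match
8 → match
9 → match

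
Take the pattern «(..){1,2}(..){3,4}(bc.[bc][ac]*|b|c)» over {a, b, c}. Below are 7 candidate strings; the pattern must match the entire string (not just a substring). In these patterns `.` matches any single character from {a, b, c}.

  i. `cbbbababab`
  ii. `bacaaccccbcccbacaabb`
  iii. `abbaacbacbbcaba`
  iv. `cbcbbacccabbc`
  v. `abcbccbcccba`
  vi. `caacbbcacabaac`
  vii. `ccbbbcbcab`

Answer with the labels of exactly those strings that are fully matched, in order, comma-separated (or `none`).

i → no match
ii → no match
iii → match
iv → match
v → no match
vi → no match
vii → no match

iii, iv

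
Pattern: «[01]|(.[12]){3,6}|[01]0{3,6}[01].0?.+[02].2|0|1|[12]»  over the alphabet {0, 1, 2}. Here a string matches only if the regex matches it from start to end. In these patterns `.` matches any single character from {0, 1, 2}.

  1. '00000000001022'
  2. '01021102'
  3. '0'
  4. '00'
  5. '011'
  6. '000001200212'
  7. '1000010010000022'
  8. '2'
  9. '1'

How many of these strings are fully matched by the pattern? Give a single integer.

1 → match
2 → match
3 → match
4 → no match
5 → no match
6 → match
7 → match
8 → match
9 → match
Total matched: 7

7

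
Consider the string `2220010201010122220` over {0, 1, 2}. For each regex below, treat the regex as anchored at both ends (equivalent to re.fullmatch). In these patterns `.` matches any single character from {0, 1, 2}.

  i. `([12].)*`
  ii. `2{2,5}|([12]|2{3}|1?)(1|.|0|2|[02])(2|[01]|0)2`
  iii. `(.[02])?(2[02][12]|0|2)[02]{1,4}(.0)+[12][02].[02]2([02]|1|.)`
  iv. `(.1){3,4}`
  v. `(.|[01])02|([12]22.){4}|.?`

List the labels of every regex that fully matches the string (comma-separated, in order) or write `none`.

iii

i → no match
ii → no match — must end with `2`
iii → match
iv → no match — must end with `1`
v → no match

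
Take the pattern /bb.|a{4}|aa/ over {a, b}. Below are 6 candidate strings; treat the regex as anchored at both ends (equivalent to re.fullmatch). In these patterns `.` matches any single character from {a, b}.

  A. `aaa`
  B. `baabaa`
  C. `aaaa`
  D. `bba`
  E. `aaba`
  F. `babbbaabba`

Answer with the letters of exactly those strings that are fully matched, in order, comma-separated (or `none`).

C, D

A. `aaa` → no match
B. `baabaa` → no match
C. `aaaa` → match
D. `bba` → match
E. `aaba` → no match
F. `babbbaabba` → no match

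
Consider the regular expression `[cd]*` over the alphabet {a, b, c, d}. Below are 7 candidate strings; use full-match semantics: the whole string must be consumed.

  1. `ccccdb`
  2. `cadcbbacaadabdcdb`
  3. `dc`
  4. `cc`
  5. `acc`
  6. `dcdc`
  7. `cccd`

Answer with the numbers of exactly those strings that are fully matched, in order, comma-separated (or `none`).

1 → no match
2 → no match
3 → match
4 → match
5 → no match
6 → match
7 → match

3, 4, 6, 7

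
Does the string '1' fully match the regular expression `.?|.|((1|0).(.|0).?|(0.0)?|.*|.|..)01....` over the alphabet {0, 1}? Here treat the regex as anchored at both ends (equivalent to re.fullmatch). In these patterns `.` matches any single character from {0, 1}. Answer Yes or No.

Yes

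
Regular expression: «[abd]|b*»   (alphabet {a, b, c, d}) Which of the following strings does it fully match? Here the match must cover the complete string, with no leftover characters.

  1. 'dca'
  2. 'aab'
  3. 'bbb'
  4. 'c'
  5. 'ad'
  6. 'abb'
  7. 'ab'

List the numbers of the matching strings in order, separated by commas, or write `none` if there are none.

1. 'dca' → no match
2. 'aab' → no match
3. 'bbb' → match
4. 'c' → no match
5. 'ad' → no match
6. 'abb' → no match
7. 'ab' → no match

3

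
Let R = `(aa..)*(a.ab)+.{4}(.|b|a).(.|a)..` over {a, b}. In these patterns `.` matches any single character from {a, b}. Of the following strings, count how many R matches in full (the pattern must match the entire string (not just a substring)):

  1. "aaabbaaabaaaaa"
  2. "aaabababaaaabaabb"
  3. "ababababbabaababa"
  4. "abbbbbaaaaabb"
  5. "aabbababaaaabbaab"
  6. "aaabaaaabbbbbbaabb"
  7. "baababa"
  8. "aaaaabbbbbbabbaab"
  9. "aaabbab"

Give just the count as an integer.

3

1 → no match
2 → match
3 → match
4 → no match
5 → match
6 → no match
7 → no match
8 → no match
9 → no match
Total matched: 3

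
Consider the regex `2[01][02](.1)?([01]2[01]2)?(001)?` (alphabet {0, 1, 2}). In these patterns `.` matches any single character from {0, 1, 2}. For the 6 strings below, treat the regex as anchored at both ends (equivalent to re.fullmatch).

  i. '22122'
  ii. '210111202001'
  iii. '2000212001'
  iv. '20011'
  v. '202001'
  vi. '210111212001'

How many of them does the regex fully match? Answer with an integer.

i → no match
ii → match
iii → match
iv → match
v → match
vi → match
Total matched: 5

5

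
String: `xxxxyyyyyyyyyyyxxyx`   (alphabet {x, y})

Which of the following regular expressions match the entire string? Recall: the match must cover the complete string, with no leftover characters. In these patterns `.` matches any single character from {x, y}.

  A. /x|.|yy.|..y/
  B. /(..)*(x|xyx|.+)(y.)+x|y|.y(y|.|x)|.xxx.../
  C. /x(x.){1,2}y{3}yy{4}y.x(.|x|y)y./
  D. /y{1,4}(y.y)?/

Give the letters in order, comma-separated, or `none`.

A → no match
B → no match
C → match
D → no match — must start with `y`

C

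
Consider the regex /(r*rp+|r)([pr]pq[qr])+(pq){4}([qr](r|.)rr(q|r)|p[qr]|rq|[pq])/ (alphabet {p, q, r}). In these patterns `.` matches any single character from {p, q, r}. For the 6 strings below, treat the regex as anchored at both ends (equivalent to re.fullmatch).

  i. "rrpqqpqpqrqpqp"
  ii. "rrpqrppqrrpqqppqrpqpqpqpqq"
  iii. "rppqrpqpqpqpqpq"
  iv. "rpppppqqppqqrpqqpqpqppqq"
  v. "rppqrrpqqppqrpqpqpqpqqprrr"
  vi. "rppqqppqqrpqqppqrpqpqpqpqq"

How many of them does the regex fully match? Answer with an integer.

4

i → no match
ii → match
iii → match
iv → no match
v → match
vi → match
Total matched: 4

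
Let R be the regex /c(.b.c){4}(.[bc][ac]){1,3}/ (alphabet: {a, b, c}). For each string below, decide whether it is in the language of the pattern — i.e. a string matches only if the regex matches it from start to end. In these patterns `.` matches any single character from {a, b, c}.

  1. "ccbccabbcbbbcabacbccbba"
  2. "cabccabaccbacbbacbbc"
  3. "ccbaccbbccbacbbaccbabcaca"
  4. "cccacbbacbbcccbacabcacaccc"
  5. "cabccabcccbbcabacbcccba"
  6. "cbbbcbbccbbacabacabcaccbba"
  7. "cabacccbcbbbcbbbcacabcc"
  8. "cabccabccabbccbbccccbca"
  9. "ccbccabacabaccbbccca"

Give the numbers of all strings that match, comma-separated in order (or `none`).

1 → match
2 → match
3 → no match
4 → no match
5 → match
6 → match
7 → no match
8 → match
9 → match

1, 2, 5, 6, 8, 9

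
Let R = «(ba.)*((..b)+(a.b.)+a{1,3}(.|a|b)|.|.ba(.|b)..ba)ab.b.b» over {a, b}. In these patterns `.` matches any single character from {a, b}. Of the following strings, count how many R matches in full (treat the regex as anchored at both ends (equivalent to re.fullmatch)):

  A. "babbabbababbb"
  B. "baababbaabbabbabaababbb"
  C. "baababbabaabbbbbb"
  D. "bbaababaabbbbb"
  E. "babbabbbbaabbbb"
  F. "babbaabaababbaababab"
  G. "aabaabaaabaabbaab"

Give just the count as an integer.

3

A → match
B → match
C → no match
D → match
E → no match
F → no match
G → no match
Total matched: 3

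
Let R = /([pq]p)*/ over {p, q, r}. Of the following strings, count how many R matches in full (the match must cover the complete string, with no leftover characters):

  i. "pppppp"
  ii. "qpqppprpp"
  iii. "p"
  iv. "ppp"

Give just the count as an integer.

1

i → match
ii → no match
iii → no match
iv → no match
Total matched: 1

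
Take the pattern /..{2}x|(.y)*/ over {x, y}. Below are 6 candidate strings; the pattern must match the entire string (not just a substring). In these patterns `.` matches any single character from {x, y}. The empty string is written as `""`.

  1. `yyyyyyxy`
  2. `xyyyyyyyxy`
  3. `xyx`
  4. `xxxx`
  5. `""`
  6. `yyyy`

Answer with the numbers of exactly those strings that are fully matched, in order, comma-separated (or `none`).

1, 2, 4, 5, 6

1 → match
2 → match
3 → no match
4 → match
5 → match
6 → match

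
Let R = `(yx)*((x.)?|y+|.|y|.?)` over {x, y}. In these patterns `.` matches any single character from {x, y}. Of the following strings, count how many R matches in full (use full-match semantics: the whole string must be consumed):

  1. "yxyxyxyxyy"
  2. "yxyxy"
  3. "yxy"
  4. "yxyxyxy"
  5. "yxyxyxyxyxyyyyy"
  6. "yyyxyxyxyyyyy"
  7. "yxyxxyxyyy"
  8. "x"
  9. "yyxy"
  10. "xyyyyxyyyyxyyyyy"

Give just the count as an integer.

1 → match
2 → match
3 → match
4 → match
5 → match
6 → no match
7 → no match
8 → match
9 → no match
10 → no match
Total matched: 6

6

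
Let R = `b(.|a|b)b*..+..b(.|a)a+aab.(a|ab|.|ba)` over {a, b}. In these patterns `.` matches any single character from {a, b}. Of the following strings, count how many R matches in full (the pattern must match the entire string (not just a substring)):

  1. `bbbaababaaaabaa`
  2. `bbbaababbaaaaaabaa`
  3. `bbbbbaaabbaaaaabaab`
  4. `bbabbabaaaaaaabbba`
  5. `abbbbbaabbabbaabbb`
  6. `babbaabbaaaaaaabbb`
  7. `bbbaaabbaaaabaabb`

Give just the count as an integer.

5

1 → match
2 → match
3 → match
4 → match
5 → no match — must start with `b`
6 → match
7 → no match
Total matched: 5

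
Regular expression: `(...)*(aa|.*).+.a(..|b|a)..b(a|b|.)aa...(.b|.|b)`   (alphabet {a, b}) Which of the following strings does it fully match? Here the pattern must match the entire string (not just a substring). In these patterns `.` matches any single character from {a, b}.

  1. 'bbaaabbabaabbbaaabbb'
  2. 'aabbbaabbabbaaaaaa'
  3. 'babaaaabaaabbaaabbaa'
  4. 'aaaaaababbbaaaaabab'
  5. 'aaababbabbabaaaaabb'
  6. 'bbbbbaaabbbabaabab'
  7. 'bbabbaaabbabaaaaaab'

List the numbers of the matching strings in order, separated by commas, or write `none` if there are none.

1 → match
2 → match
3 → match
4 → match
5 → match
6 → no match
7 → match

1, 2, 3, 4, 5, 7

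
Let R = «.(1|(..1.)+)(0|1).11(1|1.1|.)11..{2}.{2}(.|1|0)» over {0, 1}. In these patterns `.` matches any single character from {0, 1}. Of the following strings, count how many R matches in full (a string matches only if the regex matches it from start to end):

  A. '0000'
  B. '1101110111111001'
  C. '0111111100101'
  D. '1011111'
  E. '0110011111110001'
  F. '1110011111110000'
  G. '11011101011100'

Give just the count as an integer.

0

A → no match
B → no match
C → no match
D → no match
E → no match
F → no match
G → no match
Total matched: 0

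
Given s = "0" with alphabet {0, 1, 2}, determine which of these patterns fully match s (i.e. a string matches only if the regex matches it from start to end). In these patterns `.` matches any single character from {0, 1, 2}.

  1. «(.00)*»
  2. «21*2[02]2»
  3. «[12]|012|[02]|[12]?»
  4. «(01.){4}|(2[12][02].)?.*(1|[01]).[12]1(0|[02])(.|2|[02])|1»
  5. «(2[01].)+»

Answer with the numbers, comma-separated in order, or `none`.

1 → no match
2 → no match — must start with "2"
3 → match
4 → no match
5 → no match — must start with "2"

3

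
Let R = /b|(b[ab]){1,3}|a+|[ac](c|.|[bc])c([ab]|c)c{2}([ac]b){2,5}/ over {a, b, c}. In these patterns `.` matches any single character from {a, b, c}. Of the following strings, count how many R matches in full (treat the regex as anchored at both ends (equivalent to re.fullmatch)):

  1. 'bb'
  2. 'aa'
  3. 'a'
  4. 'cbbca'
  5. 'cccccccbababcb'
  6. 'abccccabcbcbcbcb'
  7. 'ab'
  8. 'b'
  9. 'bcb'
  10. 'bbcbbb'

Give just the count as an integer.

1 → match
2 → match
3 → match
4 → no match
5 → match
6 → match
7 → no match
8 → match
9 → no match
10 → no match
Total matched: 6

6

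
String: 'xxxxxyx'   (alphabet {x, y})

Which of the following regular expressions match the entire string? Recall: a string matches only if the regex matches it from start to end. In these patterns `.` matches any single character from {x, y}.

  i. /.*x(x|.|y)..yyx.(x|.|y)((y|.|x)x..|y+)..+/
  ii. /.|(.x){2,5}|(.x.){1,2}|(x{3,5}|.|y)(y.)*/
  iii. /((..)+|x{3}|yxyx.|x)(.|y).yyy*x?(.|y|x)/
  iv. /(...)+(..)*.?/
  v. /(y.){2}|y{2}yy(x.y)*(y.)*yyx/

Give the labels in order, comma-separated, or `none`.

ii, iv

i → no match
ii → match
iii → no match
iv → match
v → no match — must start with 'y'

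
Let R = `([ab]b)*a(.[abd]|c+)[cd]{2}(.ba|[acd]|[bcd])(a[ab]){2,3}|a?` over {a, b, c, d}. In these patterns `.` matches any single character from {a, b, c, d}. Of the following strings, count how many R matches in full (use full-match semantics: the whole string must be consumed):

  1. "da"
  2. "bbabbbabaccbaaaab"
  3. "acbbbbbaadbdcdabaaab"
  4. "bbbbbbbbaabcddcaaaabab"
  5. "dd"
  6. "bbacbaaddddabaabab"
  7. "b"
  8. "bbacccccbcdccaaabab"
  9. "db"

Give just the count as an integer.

0

1 → no match
2 → no match
3 → no match
4 → no match
5 → no match
6 → no match
7 → no match
8 → no match
9 → no match
Total matched: 0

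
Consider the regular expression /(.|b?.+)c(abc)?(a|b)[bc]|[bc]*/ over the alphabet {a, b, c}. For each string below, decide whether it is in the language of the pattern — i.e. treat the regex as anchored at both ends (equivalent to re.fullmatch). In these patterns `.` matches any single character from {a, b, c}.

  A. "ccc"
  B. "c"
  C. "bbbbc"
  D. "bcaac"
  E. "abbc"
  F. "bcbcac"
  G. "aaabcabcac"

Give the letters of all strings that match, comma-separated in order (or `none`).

A. "ccc" → match
B. "c" → match
C. "bbbbc" → match
D. "bcaac" → no match
E. "abbc" → no match
F. "bcbcac" → match
G. "aaabcabcac" → match

A, B, C, F, G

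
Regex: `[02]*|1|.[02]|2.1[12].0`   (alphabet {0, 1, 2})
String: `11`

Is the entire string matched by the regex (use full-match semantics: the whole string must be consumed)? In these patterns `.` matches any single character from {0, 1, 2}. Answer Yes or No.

No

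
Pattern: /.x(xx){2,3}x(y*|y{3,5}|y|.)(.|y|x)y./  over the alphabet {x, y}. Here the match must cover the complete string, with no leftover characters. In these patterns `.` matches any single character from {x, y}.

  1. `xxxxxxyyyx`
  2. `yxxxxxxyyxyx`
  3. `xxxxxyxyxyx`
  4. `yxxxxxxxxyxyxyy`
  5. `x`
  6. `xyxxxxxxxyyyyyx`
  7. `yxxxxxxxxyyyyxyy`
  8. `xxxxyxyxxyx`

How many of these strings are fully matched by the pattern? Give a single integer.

1 → no match
2 → match
3 → no match
4 → no match
5 → no match
6 → no match
7 → match
8 → no match
Total matched: 2

2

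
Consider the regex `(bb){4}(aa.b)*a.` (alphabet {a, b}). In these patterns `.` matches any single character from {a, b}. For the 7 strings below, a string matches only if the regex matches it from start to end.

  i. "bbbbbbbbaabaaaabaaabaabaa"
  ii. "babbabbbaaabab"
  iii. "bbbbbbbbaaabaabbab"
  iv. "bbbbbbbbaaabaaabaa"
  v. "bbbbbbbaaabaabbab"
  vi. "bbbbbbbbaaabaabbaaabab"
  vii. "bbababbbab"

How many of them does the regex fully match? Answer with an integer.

i → no match
ii → no match — must start with "bb"
iii → match
iv → match
v → no match
vi → match
vii → no match
Total matched: 3

3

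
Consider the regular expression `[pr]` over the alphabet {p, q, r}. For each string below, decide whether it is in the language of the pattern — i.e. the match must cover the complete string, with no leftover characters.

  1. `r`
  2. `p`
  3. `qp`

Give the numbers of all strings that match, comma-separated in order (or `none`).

1, 2

1 → match
2 → match
3 → no match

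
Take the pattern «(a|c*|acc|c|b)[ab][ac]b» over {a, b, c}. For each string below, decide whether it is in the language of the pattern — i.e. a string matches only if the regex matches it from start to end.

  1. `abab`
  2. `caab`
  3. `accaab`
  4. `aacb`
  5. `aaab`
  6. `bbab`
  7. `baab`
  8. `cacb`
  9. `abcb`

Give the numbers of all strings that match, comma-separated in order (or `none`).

1. `abab` → match
2. `caab` → match
3. `accaab` → match
4. `aacb` → match
5. `aaab` → match
6. `bbab` → match
7. `baab` → match
8. `cacb` → match
9. `abcb` → match

1, 2, 3, 4, 5, 6, 7, 8, 9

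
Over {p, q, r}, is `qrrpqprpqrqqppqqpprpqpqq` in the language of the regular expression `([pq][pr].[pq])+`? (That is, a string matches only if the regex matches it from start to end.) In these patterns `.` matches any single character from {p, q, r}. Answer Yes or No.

Yes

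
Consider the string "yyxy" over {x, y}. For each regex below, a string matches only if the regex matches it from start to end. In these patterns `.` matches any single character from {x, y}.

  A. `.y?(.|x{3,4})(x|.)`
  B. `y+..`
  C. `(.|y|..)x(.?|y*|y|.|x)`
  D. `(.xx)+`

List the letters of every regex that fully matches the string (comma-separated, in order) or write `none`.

A → match
B → match
C → match
D → no match — must end with "xx"

A, B, C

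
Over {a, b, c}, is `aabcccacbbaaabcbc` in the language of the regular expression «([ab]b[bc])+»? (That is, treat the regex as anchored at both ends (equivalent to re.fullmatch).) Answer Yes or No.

No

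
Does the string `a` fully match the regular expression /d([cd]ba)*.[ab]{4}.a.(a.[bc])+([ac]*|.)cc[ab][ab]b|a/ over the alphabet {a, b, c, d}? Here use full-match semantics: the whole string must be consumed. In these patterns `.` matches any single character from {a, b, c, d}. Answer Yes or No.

Yes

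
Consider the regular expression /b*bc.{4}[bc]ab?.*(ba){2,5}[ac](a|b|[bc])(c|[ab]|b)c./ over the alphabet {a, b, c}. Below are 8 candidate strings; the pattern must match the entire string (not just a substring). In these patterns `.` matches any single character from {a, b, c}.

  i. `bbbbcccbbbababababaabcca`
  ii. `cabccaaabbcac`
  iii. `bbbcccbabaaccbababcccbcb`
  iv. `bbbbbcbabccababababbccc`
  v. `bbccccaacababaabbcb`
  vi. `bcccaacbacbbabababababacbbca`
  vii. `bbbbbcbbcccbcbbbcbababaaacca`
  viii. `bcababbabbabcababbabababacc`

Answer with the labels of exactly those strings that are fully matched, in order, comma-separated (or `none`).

i → match
ii → no match
iii → no match
iv → no match
v → no match
vi → no match
vii → no match
viii → no match

i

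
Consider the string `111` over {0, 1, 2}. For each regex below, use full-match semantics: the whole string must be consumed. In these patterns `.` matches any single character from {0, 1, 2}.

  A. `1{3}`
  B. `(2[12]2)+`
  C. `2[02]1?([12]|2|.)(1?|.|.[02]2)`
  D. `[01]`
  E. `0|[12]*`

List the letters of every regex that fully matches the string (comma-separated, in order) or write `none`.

A → match
B → no match — must start with `2`
C → no match — must start with `2`
D → no match
E → match

A, E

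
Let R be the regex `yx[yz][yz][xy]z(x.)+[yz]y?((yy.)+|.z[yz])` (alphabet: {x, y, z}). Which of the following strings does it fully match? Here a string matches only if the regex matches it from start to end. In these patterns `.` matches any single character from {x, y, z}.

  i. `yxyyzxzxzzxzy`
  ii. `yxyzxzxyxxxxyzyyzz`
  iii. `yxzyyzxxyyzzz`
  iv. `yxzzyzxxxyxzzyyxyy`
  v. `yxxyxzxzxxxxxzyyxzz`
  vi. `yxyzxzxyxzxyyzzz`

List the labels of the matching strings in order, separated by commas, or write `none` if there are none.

iii, vi

i → no match
ii → no match
iii → match
iv → no match
v → no match
vi → match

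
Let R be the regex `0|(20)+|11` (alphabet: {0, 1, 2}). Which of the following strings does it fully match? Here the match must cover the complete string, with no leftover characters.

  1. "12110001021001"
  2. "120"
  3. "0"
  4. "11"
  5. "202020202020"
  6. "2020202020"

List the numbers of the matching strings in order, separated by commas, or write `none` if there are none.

1 → no match
2 → no match
3 → match
4 → match
5 → match
6 → match

3, 4, 5, 6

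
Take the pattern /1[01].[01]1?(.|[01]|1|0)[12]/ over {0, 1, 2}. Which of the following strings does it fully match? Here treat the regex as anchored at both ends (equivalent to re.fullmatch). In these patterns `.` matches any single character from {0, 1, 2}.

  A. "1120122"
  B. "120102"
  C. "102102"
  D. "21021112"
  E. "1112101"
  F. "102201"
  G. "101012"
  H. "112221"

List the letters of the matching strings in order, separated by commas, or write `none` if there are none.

A. "1120122" → match
B. "120102" → no match
C. "102102" → match
D. "21021112" → no match — must start with "1"
E. "1112101" → no match
F. "102201" → no match
G. "101012" → match
H. "112221" → no match

A, C, G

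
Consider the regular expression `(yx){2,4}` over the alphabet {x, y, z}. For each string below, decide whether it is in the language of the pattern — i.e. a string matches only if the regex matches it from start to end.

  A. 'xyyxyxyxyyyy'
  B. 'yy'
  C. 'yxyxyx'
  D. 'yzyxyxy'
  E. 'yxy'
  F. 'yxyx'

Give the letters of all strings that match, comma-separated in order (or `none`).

A → no match — must start with 'yx'
B → no match — must start with 'yx'
C → match
D → no match — must start with 'yx'
E → no match — must end with 'yx'
F → match

C, F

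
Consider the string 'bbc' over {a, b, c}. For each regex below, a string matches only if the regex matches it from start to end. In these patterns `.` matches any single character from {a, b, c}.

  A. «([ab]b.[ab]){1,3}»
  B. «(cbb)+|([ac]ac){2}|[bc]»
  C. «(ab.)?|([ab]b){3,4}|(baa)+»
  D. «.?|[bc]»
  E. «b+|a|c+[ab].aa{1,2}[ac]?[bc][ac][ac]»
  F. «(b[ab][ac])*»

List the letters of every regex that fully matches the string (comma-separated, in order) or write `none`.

F

A → no match
B → no match
C → no match
D → no match
E → no match
F → match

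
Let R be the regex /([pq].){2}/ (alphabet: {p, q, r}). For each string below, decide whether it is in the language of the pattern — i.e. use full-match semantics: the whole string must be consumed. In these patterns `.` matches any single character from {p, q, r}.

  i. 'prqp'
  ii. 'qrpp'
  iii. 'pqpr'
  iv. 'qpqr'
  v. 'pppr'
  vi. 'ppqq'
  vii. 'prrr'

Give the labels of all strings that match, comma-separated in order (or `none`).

i → match
ii → match
iii → match
iv → match
v → match
vi → match
vii → no match

i, ii, iii, iv, v, vi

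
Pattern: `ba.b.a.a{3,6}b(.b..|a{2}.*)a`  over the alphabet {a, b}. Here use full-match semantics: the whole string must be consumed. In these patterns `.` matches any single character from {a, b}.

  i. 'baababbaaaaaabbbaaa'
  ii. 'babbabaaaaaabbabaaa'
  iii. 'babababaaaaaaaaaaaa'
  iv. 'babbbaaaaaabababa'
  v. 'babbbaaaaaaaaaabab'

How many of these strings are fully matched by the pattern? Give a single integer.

i → no match
ii → no match
iii → no match
iv → match
v → no match — must end with 'a'
Total matched: 1

1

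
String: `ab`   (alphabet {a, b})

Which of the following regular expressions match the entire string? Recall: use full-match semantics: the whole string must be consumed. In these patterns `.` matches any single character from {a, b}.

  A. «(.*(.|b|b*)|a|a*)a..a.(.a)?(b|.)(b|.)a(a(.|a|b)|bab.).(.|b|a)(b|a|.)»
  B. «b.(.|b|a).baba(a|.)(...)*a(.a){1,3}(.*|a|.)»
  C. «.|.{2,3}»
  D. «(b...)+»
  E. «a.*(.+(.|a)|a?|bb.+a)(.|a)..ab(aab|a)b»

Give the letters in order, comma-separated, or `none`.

A → no match
B → no match — must start with `b`
C → match
D → no match — must start with `b`
E → no match

C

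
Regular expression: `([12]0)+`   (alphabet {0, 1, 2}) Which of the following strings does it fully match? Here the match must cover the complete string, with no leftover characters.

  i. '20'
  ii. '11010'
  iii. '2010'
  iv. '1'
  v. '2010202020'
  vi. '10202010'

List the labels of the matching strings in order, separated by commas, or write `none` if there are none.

i, iii, v, vi

i → match
ii → no match
iii → match
iv → no match — must end with '0'
v → match
vi → match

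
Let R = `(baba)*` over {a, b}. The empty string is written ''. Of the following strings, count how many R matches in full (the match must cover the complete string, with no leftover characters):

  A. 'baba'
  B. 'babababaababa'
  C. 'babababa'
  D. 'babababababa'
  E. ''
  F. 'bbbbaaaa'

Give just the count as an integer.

A → match
B → no match
C → match
D → match
E → match
F → no match
Total matched: 4

4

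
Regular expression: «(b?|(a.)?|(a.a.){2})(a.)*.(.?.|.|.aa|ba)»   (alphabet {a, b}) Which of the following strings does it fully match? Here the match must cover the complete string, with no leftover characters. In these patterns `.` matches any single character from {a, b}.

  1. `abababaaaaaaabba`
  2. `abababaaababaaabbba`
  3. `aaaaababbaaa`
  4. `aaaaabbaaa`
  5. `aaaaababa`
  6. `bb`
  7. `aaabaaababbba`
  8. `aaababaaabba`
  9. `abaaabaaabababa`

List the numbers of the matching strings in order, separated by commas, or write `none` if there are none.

1, 2, 3, 4, 5, 6, 7, 8, 9

1 → match
2 → match
3. `aaaaababbaaa` → match
4. `aaaaabbaaa` → match
5. `aaaaababa` → match
6. `bb` → match
7 → match
8. `aaababaaabba` → match
9 → match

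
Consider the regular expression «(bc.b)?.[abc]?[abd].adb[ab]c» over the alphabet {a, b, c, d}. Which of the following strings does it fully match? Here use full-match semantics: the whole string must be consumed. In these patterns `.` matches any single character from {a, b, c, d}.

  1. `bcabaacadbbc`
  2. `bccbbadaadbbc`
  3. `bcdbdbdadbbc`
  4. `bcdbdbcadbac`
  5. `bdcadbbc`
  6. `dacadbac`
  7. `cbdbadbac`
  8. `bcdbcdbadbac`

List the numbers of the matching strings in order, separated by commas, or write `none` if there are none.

1, 2, 3, 4, 5, 6, 7, 8

1 → match
2 → match
3 → match
4 → match
5 → match
6 → match
7 → match
8 → match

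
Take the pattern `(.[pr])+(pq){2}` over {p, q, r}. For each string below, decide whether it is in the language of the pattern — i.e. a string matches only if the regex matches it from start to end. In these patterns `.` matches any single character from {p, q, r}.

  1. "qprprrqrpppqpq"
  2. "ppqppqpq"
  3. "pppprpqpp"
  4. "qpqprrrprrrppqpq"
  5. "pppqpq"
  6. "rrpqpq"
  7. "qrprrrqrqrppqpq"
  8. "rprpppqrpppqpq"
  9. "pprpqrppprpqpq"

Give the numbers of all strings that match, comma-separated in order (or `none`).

1 → match
2 → match
3 → no match — must end with "pq"
4 → match
5 → match
6 → match
7 → no match
8 → match
9 → match

1, 2, 4, 5, 6, 8, 9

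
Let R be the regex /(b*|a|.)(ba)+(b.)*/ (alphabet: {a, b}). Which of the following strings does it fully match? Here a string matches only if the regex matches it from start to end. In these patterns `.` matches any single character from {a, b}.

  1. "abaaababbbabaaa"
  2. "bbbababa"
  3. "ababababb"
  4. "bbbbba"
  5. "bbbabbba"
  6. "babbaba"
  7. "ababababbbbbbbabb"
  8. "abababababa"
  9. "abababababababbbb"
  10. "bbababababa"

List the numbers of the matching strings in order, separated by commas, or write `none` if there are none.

2, 3, 4, 5, 7, 8, 9, 10

1 → no match
2 → match
3 → match
4 → match
5 → match
6 → no match
7 → match
8 → match
9 → match
10 → match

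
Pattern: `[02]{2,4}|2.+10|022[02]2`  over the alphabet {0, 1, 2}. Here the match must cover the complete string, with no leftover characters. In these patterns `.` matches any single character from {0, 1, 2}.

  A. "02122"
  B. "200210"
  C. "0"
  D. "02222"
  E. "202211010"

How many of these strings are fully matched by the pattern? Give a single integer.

A → no match
B → match
C → no match
D → match
E → match
Total matched: 3

3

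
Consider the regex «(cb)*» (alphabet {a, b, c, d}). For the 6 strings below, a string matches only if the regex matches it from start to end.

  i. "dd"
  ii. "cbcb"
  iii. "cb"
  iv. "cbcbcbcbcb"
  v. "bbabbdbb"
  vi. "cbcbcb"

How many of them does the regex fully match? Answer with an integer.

4

i. "dd" → no match
ii. "cbcb" → match
iii. "cb" → match
iv. "cbcbcbcbcb" → match
v. "bbabbdbb" → no match
vi. "cbcbcb" → match
Total matched: 4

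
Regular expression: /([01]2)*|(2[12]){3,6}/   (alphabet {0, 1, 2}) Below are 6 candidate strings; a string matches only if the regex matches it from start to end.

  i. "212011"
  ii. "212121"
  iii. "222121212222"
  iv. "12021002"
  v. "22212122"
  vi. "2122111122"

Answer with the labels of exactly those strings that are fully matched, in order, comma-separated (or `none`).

ii, iii, v

i → no match
ii → match
iii → match
iv → no match
v → match
vi → no match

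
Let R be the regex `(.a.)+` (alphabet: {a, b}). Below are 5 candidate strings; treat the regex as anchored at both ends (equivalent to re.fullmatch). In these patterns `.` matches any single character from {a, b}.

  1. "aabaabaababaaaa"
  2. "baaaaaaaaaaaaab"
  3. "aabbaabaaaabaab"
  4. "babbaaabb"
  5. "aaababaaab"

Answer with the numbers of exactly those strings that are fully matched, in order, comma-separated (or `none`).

1 → no match
2 → match
3 → match
4 → no match
5 → no match

2, 3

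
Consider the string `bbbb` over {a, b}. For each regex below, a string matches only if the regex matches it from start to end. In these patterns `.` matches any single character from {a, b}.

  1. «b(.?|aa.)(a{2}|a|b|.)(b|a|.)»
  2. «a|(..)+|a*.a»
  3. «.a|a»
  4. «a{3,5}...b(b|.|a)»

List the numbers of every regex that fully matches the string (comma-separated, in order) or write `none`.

1 → match
2 → match
3 → no match — must end with `a`
4 → no match — must start with `a`

1, 2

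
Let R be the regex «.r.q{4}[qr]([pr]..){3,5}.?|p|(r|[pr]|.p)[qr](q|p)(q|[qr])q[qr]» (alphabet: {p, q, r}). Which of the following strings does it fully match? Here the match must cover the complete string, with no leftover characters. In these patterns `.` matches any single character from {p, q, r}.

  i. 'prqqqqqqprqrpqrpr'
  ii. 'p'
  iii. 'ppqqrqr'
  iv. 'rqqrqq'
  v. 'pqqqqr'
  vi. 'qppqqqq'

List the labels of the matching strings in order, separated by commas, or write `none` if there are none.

i → match
ii → match
iii → match
iv → match
v → match
vi → no match

i, ii, iii, iv, v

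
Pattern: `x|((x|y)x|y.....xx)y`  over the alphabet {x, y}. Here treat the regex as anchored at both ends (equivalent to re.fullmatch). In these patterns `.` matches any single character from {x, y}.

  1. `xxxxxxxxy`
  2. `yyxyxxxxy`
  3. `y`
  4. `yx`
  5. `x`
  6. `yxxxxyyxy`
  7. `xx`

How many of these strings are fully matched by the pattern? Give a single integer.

2

1. `xxxxxxxxy` → no match
2. `yyxyxxxxy` → match
3. `y` → no match
4. `yx` → no match
5. `x` → match
6. `yxxxxyyxy` → no match
7. `xx` → no match
Total matched: 2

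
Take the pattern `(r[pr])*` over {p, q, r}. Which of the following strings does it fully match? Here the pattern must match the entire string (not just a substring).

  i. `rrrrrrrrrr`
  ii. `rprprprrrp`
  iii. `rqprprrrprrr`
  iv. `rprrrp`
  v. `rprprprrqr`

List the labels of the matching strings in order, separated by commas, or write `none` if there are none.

i. `rrrrrrrrrr` → match
ii. `rprprprrrp` → match
iii. `rqprprrrprrr` → no match
iv. `rprrrp` → match
v. `rprprprrqr` → no match

i, ii, iv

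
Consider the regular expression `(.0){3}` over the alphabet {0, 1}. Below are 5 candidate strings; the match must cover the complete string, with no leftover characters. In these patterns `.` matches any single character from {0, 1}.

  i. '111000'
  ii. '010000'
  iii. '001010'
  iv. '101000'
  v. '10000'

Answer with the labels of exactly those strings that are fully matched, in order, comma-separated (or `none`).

iii, iv

i → no match
ii → no match
iii → match
iv → match
v → no match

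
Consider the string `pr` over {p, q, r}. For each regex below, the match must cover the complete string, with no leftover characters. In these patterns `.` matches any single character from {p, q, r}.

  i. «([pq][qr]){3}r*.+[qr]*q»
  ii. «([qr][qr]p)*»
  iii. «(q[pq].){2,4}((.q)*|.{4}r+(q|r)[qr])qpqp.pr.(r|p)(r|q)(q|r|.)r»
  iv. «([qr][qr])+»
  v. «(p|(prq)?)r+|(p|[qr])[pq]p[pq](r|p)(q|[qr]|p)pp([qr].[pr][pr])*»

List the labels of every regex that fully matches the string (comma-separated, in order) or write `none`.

v

i → no match — must end with `q`
ii → no match
iii → no match — must start with `q`
iv → no match
v → match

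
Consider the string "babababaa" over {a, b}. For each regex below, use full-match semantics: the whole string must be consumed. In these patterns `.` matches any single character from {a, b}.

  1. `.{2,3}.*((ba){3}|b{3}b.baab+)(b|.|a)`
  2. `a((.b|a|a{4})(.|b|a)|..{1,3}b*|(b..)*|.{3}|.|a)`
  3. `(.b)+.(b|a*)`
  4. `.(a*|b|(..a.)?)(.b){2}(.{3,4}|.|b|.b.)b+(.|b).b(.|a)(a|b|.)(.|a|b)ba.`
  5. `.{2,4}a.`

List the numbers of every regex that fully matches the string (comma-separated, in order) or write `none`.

1 → match
2 → no match — must start with "a"
3 → no match
4 → no match
5 → no match

1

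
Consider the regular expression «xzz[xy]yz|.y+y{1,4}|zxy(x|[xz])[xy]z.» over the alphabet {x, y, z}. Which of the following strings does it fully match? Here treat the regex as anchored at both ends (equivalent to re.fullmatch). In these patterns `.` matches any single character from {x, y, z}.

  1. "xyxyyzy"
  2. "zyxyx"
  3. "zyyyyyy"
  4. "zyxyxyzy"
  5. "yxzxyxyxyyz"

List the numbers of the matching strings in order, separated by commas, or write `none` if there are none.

1 → no match
2 → no match
3 → match
4 → no match
5 → no match

3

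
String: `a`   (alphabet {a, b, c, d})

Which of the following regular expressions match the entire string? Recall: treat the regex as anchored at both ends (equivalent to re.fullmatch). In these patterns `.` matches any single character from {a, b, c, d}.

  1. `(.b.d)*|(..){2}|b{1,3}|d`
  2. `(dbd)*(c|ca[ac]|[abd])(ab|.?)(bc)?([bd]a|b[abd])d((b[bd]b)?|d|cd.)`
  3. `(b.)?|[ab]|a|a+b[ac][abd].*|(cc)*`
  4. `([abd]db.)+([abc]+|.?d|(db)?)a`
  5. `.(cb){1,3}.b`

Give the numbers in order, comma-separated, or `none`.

3

1 → no match
2 → no match
3 → match
4 → no match
5 → no match — must end with `b`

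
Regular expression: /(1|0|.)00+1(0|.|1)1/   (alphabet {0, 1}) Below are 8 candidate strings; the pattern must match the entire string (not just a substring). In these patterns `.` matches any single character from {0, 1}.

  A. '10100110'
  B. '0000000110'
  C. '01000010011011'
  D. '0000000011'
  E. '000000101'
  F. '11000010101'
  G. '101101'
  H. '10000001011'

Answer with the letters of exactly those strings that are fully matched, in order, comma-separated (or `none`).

A → no match — must end with '1'
B → no match — must end with '1'
C → no match
D → no match
E → match
F → no match
G → no match
H → no match

E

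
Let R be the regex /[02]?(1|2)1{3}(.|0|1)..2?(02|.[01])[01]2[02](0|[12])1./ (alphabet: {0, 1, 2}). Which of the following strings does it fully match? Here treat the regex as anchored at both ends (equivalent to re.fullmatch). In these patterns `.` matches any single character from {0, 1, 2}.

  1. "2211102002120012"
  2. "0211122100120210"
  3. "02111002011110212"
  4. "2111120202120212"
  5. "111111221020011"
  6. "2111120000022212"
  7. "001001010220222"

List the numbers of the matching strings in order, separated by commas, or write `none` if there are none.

1, 2, 4, 5, 6

1 → match
2 → match
3 → no match
4 → match
5 → match
6 → match
7 → no match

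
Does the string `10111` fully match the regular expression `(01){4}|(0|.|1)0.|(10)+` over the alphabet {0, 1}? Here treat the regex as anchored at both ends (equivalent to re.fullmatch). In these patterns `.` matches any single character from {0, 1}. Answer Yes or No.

No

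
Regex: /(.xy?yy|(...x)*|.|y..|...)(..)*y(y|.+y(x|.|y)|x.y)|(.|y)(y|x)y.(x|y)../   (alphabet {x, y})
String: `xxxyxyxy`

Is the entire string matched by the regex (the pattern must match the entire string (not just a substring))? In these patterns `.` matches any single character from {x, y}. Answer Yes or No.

No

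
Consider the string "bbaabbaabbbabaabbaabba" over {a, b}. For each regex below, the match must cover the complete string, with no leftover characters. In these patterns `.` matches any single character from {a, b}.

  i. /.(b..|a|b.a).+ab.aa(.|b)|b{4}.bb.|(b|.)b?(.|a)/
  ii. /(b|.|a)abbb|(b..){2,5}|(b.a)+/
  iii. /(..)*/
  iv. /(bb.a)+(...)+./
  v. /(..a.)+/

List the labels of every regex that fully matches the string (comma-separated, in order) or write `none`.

iii, iv

i → no match
ii → no match
iii → match
iv → match
v → no match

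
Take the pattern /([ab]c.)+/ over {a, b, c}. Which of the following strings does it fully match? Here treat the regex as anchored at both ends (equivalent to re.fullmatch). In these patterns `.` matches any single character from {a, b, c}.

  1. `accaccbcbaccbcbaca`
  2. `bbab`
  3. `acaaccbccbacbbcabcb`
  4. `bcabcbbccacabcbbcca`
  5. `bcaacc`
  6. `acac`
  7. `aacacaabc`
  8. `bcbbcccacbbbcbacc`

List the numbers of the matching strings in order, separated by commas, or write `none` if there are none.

1 → match
2 → no match
3 → no match
4 → no match
5 → match
6 → no match
7 → no match
8 → no match

1, 5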